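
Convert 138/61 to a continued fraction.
[2; 3, 1, 4, 3]

Euclidean algorithm steps:
138 = 2 × 61 + 16
61 = 3 × 16 + 13
16 = 1 × 13 + 3
13 = 4 × 3 + 1
3 = 3 × 1 + 0
Continued fraction: [2; 3, 1, 4, 3]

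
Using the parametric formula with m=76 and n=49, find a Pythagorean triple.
(3375, 7448, 8177)

Euclid's formula: a = m² - n², b = 2mn, c = m² + n²
m = 76, n = 49
a = 76² - 49² = 5776 - 2401 = 3375
b = 2 × 76 × 49 = 7448
c = 76² + 49² = 5776 + 2401 = 8177
Verification: 3375² + 7448² = 11390625 + 55472704 = 66863329 = 8177² ✓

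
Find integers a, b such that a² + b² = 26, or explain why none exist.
1² + 5² (a=1, b=5)

Factorization: 26 = 2 × 13
By Fermat: n is sum of two squares iff every prime p ≡ 3 (mod 4) appears to even power.
All primes ≡ 3 (mod 4) appear to even power.
Search a = 0, 1, 2, … for 26 - a² a perfect square: first hit at a = 1: 26 - 1 = 25 = 5².
26 = 1² + 5² = 1 + 25 ✓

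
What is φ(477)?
312

477 = 3^2 × 53
φ(n) = n × ∏(1 - 1/p) for each prime p dividing n
φ(477) = 477 × (1 - 1/3) × (1 - 1/53) = 312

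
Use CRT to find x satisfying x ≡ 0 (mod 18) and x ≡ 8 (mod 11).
162

Using Chinese Remainder Theorem:
M = 18 × 11 = 198
M1 = 11, M2 = 18
y1 = 11^(-1) mod 18 = 5
y2 = 18^(-1) mod 11 = 8
x = (0×11×5 + 8×18×8) mod 198 = 162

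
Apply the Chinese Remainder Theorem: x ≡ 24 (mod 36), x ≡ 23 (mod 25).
348

Using Chinese Remainder Theorem:
M = 36 × 25 = 900
M1 = 25, M2 = 36
y1 = 25^(-1) mod 36 = 13
y2 = 36^(-1) mod 25 = 16
x = (24×25×13 + 23×36×16) mod 900 = 348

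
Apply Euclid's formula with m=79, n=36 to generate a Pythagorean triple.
(4945, 5688, 7537)

Euclid's formula: a = m² - n², b = 2mn, c = m² + n²
m = 79, n = 36
a = 79² - 36² = 6241 - 1296 = 4945
b = 2 × 79 × 36 = 5688
c = 79² + 36² = 6241 + 1296 = 7537
Verification: 4945² + 5688² = 24453025 + 32353344 = 56806369 = 7537² ✓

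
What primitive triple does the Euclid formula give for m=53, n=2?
(2805, 212, 2813)

Euclid's formula: a = m² - n², b = 2mn, c = m² + n²
m = 53, n = 2
a = 53² - 2² = 2809 - 4 = 2805
b = 2 × 53 × 2 = 212
c = 53² + 2² = 2809 + 4 = 2813
Verification: 2805² + 212² = 7868025 + 44944 = 7912969 = 2813² ✓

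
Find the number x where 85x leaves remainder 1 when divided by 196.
113

gcd(85, 196) = 1, so the inverse exists.
Extended Euclidean algorithm on (196, 85):
196 = 2 × 85 + 26  ⟹  26 = (1)·196 + (-2)·85
85 = 3 × 26 + 7  ⟹  7 = (-3)·196 + (7)·85
26 = 3 × 7 + 5  ⟹  5 = (10)·196 + (-23)·85
7 = 1 × 5 + 2  ⟹  2 = (-13)·196 + (30)·85
5 = 2 × 2 + 1  ⟹  1 = (36)·196 + (-83)·85
So (-83)·85 ≡ 1 (mod 196), i.e. 85^(-1) ≡ -83 ≡ 113 (mod 196).
Check: 85 × 113 = 9605 ≡ 1 (mod 196)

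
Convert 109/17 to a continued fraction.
[6; 2, 2, 3]

Euclidean algorithm steps:
109 = 6 × 17 + 7
17 = 2 × 7 + 3
7 = 2 × 3 + 1
3 = 3 × 1 + 0
Continued fraction: [6; 2, 2, 3]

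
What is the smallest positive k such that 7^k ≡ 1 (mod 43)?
6

43 is prime, so ord(7) divides φ(43) = 42.
Divisors of 42: 1, 2, 3, 6, 7, 14, 21, 42.
Repeated squaring: 7^1 ≡ 7, 7^2 ≡ 6, 7^4 ≡ 36, 7^8 ≡ 6, 7^16 ≡ 36, 7^32 ≡ 6 (mod 43).
Test 7^d mod 43 for each divisor d in increasing order:
7^1 ≡ 7
7^2 ≡ 6
7^3 = 7^2·7^1 ≡ 42
7^6 = 7^4·7^2 ≡ 1  ← first divisor giving 1
The order is 6.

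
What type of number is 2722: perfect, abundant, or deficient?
deficient

Proper divisors of 2722: sum = 1 + 2 + 1361 = 1364
Since 1364 < 2722, 2722 is deficient.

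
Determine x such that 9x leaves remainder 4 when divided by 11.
x ≡ 9 (mod 11)

gcd(9, 11) = 1, which divides 4, so solutions exist.
Find 9^(-1) mod 11 by the extended Euclidean algorithm:
11 = 1 × 9 + 2  ⟹  2 = (1)·11 + (-1)·9
9 = 4 × 2 + 1  ⟹  1 = (-4)·11 + (5)·9
So (5)·9 ≡ 1 (mod 11), i.e. 9^(-1) ≡ 5 (mod 11).
x ≡ 5 × 4 = 20 ≡ 9 (mod 11).
Check: 9 × 9 = 81 ≡ 4 (mod 11).
Unique solution: x ≡ 9 (mod 11)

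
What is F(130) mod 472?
23

Matrix identity: Q^n = [[F_(n+1), F_n], [F_n, F_(n-1)]] with Q = [[1,1],[1,0]].
n = 130 = 10000010₂. Square-and-multiply, entries mod 472:
Q^1 = [[1,1],[1,0]]
Q^2 = (Q^1)² = [[2,1],[1,1]]
Q^4 = (Q^2)² = [[5,3],[3,2]]
Q^8 = (Q^4)² = [[34,21],[21,13]]
Q^16 = (Q^8)² = [[181,43],[43,138]]
Q^32 = (Q^16)² = [[154,29],[29,125]]
Q^65 = (Q^32)²·Q = [[80,13],[13,67]]
Q^130 = (Q^65)² = [[433,23],[23,410]]
F_130 mod 472 = Q^130[0][1] = 23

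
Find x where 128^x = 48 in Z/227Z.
104

Baby-step giant-step with step n = ⌈√227⌉ = 16.
Baby steps 128^j mod 227 (j:value) for j=0..15: 0:1, 1:128, 2:40, 3:126, 4:11, 5:46, 6:213, 7:24, 8:121, 9:52, 10:73, 11:37, 12:196, 13:118, 14:122, 15:180.
Giant-step multiplier: 128^(-16) ≡ 128^(226-16) = 128^210 ≡ 225 (mod 227).
Giant steps γ_i = 48·225^i mod 227: γ_0=48, γ_1=131, γ_2=192, γ_3=70, γ_4=87, γ_5=53, γ_6=121 (in table at j=8).
x = i·n + j = 6·16 + 8 = 104.
Check: 128^104 ≡ 48 (mod 227).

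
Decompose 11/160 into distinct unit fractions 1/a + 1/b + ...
1/15 + 1/480

Greedy algorithm:
11/160: ceiling(160/11) = 15, use 1/15
1/480: ceiling(480/1) = 480, use 1/480
Result: 11/160 = 1/15 + 1/480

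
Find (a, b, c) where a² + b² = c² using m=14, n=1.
(195, 28, 197)

Euclid's formula: a = m² - n², b = 2mn, c = m² + n²
m = 14, n = 1
a = 14² - 1² = 196 - 1 = 195
b = 2 × 14 × 1 = 28
c = 14² + 1² = 196 + 1 = 197
Verification: 195² + 28² = 38025 + 784 = 38809 = 197² ✓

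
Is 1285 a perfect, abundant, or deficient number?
deficient

Proper divisors of 1285: sum = 1 + 5 + 257 = 263
Since 263 < 1285, 1285 is deficient.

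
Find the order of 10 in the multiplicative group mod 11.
2

11 is prime, so ord(10) divides φ(11) = 10.
Divisors of 10: 1, 2, 5, 10.
Repeated squaring: 10^1 ≡ 10, 10^2 ≡ 1, 10^4 ≡ 1, 10^8 ≡ 1 (mod 11).
Test 10^d mod 11 for each divisor d in increasing order:
10^1 ≡ 10
10^2 ≡ 1  ← first divisor giving 1
The order is 2.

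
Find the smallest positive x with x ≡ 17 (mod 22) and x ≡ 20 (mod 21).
83

Using Chinese Remainder Theorem:
M = 22 × 21 = 462
M1 = 21, M2 = 22
y1 = 21^(-1) mod 22 = 21
y2 = 22^(-1) mod 21 = 1
x = (17×21×21 + 20×22×1) mod 462 = 83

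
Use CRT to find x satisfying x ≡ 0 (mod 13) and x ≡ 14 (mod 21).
182

Using Chinese Remainder Theorem:
M = 13 × 21 = 273
M1 = 21, M2 = 13
y1 = 21^(-1) mod 13 = 5
y2 = 13^(-1) mod 21 = 13
x = (0×21×5 + 14×13×13) mod 273 = 182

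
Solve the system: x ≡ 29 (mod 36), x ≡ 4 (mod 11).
389

Using Chinese Remainder Theorem:
M = 36 × 11 = 396
M1 = 11, M2 = 36
y1 = 11^(-1) mod 36 = 23
y2 = 36^(-1) mod 11 = 4
x = (29×11×23 + 4×36×4) mod 396 = 389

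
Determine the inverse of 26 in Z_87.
77

gcd(26, 87) = 1, so the inverse exists.
Extended Euclidean algorithm on (87, 26):
87 = 3 × 26 + 9  ⟹  9 = (1)·87 + (-3)·26
26 = 2 × 9 + 8  ⟹  8 = (-2)·87 + (7)·26
9 = 1 × 8 + 1  ⟹  1 = (3)·87 + (-10)·26
So (-10)·26 ≡ 1 (mod 87), i.e. 26^(-1) ≡ -10 ≡ 77 (mod 87).
Check: 26 × 77 = 2002 ≡ 1 (mod 87)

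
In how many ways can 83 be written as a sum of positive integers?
23338469

p(n) counts ways to write n as a sum of positive integers (order ignored).
Euler's pentagonal recurrence: p(k) = p(k-1) + p(k-2) - p(k-5) - p(k-7) + p(k-12) + p(k-15) - ... (offsets j(3j∓1)/2, signs ++--, p(0)=1, p(<0)=0).
DP table for k = 0..82: p(0)=1, p(1)=1, p(2)=2, p(3)=3, p(4)=5, p(5)=7, p(6)=11, p(7)=15, p(8)=22, p(9)=30, p(10)=42, p(11)=56, p(12)=77, p(13)=101, p(14)=135, p(15)=176, p(16)=231, p(17)=297, p(18)=385, p(19)=490, p(20)=627, p(21)=792, p(22)=1002, p(23)=1255, p(24)=1575, p(25)=1958, p(26)=2436, p(27)=3010, p(28)=3718, p(29)=4565, p(30)=5604, p(31)=6842, p(32)=8349, p(33)=10143, p(34)=12310, p(35)=14883, p(36)=17977, p(37)=21637, p(38)=26015, p(39)=31185, p(40)=37338, p(41)=44583, p(42)=53174, p(43)=63261, p(44)=75175, p(45)=89134, p(46)=105558, p(47)=124754, p(48)=147273, p(49)=173525, p(50)=204226, p(51)=239943, p(52)=281589, p(53)=329931, p(54)=386155, p(55)=451276, p(56)=526823, p(57)=614154, p(58)=715220, p(59)=831820, p(60)=966467, p(61)=1121505, p(62)=1300156, p(63)=1505499, p(64)=1741630, p(65)=2012558, p(66)=2323520, p(67)=2679689, p(68)=3087735, p(69)=3554345, p(70)=4087968, p(71)=4697205, p(72)=5392783, p(73)=6185689, p(74)=7089500, p(75)=8118264, p(76)=9289091, p(77)=10619863, p(78)=12132164, p(79)=13848650, p(80)=15796476, p(81)=18004327, p(82)=20506255.
Final step: p(83) = p(82) + p(81) - p(78) - p(76) + p(71) + p(68) - p(61) - p(57) + p(48) + p(43) - p(32) - p(26) + p(13) + p(6)
= 20506255 + 18004327 - 12132164 - 9289091 + 4697205 + 3087735 - 1121505 - 614154 + 147273 + 63261 - 8349 - 2436 + 101 + 11
= 23338469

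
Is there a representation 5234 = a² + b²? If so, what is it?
47² + 55² (a=47, b=55)

Factorization: 5234 = 2 × 2617
By Fermat: n is sum of two squares iff every prime p ≡ 3 (mod 4) appears to even power.
All primes ≡ 3 (mod 4) appear to even power.
Search a = 0, 1, 2, … for 5234 - a² a perfect square: first hit at a = 47: 5234 - 2209 = 3025 = 55².
5234 = 47² + 55² = 2209 + 3025 ✓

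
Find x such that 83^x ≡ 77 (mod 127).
123

Baby-step giant-step with step n = ⌈√127⌉ = 12.
Baby steps 83^j mod 127 (j:value) for j=0..11: 0:1, 1:83, 2:31, 3:33, 4:72, 5:7, 6:73, 7:90, 8:104, 9:123, 10:49, 11:3.
Giant-step multiplier: 83^(-12) ≡ 83^(126-12) = 83^114 ≡ 76 (mod 127).
Giant steps γ_i = 77·76^i mod 127: γ_0=77, γ_1=10, γ_2=125, γ_3=102, γ_4=5, γ_5=126, γ_6=51, γ_7=66, γ_8=63, γ_9=89, γ_10=33 (in table at j=3).
x = i·n + j = 10·12 + 3 = 123.
Check: 83^123 ≡ 77 (mod 127).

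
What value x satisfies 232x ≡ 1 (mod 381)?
202

gcd(232, 381) = 1, so the inverse exists.
Extended Euclidean algorithm on (381, 232):
381 = 1 × 232 + 149  ⟹  149 = (1)·381 + (-1)·232
232 = 1 × 149 + 83  ⟹  83 = (-1)·381 + (2)·232
149 = 1 × 83 + 66  ⟹  66 = (2)·381 + (-3)·232
83 = 1 × 66 + 17  ⟹  17 = (-3)·381 + (5)·232
66 = 3 × 17 + 15  ⟹  15 = (11)·381 + (-18)·232
17 = 1 × 15 + 2  ⟹  2 = (-14)·381 + (23)·232
15 = 7 × 2 + 1  ⟹  1 = (109)·381 + (-179)·232
So (-179)·232 ≡ 1 (mod 381), i.e. 232^(-1) ≡ -179 ≡ 202 (mod 381).
Check: 232 × 202 = 46864 ≡ 1 (mod 381)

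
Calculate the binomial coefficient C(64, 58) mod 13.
1

Using Lucas' theorem:
Write n=64 and k=58 in base 13:
n in base 13: [4, 12]
k in base 13: [4, 6]
C(64,58) mod 13 = ∏ C(n_i, k_i) mod 13
Digit binomials (mod 13): C(4,4) = 1; C(12,6) = 924 ≡ 1
Product: 1 × 1 = 1 ≡ 1 (mod 13)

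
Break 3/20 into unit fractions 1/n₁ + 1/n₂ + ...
1/7 + 1/140

Greedy algorithm:
3/20: ceiling(20/3) = 7, use 1/7
1/140: ceiling(140/1) = 140, use 1/140
Result: 3/20 = 1/7 + 1/140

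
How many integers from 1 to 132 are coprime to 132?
40

132 = 2^2 × 3 × 11
φ(n) = n × ∏(1 - 1/p) for each prime p dividing n
φ(132) = 132 × (1 - 1/2) × (1 - 1/3) × (1 - 1/11) = 40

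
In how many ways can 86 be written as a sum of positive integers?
34262962

p(n) counts ways to write n as a sum of positive integers (order ignored).
Euler's pentagonal recurrence: p(k) = p(k-1) + p(k-2) - p(k-5) - p(k-7) + p(k-12) + p(k-15) - ... (offsets j(3j∓1)/2, signs ++--, p(0)=1, p(<0)=0).
DP table for k = 0..85: p(0)=1, p(1)=1, p(2)=2, p(3)=3, p(4)=5, p(5)=7, p(6)=11, p(7)=15, p(8)=22, p(9)=30, p(10)=42, p(11)=56, p(12)=77, p(13)=101, p(14)=135, p(15)=176, p(16)=231, p(17)=297, p(18)=385, p(19)=490, p(20)=627, p(21)=792, p(22)=1002, p(23)=1255, p(24)=1575, p(25)=1958, p(26)=2436, p(27)=3010, p(28)=3718, p(29)=4565, p(30)=5604, p(31)=6842, p(32)=8349, p(33)=10143, p(34)=12310, p(35)=14883, p(36)=17977, p(37)=21637, p(38)=26015, p(39)=31185, p(40)=37338, p(41)=44583, p(42)=53174, p(43)=63261, p(44)=75175, p(45)=89134, p(46)=105558, p(47)=124754, p(48)=147273, p(49)=173525, p(50)=204226, p(51)=239943, p(52)=281589, p(53)=329931, p(54)=386155, p(55)=451276, p(56)=526823, p(57)=614154, p(58)=715220, p(59)=831820, p(60)=966467, p(61)=1121505, p(62)=1300156, p(63)=1505499, p(64)=1741630, p(65)=2012558, p(66)=2323520, p(67)=2679689, p(68)=3087735, p(69)=3554345, p(70)=4087968, p(71)=4697205, p(72)=5392783, p(73)=6185689, p(74)=7089500, p(75)=8118264, p(76)=9289091, p(77)=10619863, p(78)=12132164, p(79)=13848650, p(80)=15796476, p(81)=18004327, p(82)=20506255, p(83)=23338469, p(84)=26543660, p(85)=30167357.
Final step: p(86) = p(85) + p(84) - p(81) - p(79) + p(74) + p(71) - p(64) - p(60) + p(51) + p(46) - p(35) - p(29) + p(16) + p(9)
= 30167357 + 26543660 - 18004327 - 13848650 + 7089500 + 4697205 - 1741630 - 966467 + 239943 + 105558 - 14883 - 4565 + 231 + 30
= 34262962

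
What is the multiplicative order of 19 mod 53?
52

53 is prime, so ord(19) divides φ(53) = 52.
Divisors of 52: 1, 2, 4, 13, 26, 52.
Repeated squaring: 19^1 ≡ 19, 19^2 ≡ 43, 19^4 ≡ 47, 19^8 ≡ 36, 19^16 ≡ 24, 19^32 ≡ 46 (mod 53).
Test 19^d mod 53 for each divisor d in increasing order:
19^1 ≡ 19
19^2 ≡ 43
19^4 ≡ 47
19^13 = 19^8·19^4·19^1 ≡ 30
19^26 = 19^16·19^8·19^2 ≡ 52
19^52 = 19^32·19^16·19^4 ≡ 1  ← first divisor giving 1
The order is 52.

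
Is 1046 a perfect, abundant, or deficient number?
deficient

Proper divisors of 1046: sum = 1 + 2 + 523 = 526
Since 526 < 1046, 1046 is deficient.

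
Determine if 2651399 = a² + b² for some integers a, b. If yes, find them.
Not possible

Factorization: 2651399 = 31^3 × 89
By Fermat: n is sum of two squares iff every prime p ≡ 3 (mod 4) appears to even power.
Prime(s) ≡ 3 (mod 4) with odd exponent: [(31, 3)]
Therefore 2651399 cannot be expressed as a² + b².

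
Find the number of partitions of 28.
3718

p(n) counts ways to write n as a sum of positive integers (order ignored).
Euler's pentagonal recurrence: p(k) = p(k-1) + p(k-2) - p(k-5) - p(k-7) + p(k-12) + p(k-15) - ... (offsets j(3j∓1)/2, signs ++--, p(0)=1, p(<0)=0).
DP table for k = 0..27: p(0)=1, p(1)=1, p(2)=2, p(3)=3, p(4)=5, p(5)=7, p(6)=11, p(7)=15, p(8)=22, p(9)=30, p(10)=42, p(11)=56, p(12)=77, p(13)=101, p(14)=135, p(15)=176, p(16)=231, p(17)=297, p(18)=385, p(19)=490, p(20)=627, p(21)=792, p(22)=1002, p(23)=1255, p(24)=1575, p(25)=1958, p(26)=2436, p(27)=3010.
Final step: p(28) = p(27) + p(26) - p(23) - p(21) + p(16) + p(13) - p(6) - p(2)
= 3010 + 2436 - 1255 - 792 + 231 + 101 - 11 - 2
= 3718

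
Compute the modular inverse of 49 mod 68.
25

gcd(49, 68) = 1, so the inverse exists.
Extended Euclidean algorithm on (68, 49):
68 = 1 × 49 + 19  ⟹  19 = (1)·68 + (-1)·49
49 = 2 × 19 + 11  ⟹  11 = (-2)·68 + (3)·49
19 = 1 × 11 + 8  ⟹  8 = (3)·68 + (-4)·49
11 = 1 × 8 + 3  ⟹  3 = (-5)·68 + (7)·49
8 = 2 × 3 + 2  ⟹  2 = (13)·68 + (-18)·49
3 = 1 × 2 + 1  ⟹  1 = (-18)·68 + (25)·49
So (25)·49 ≡ 1 (mod 68), i.e. 49^(-1) ≡ 25 (mod 68).
Check: 49 × 25 = 1225 ≡ 1 (mod 68)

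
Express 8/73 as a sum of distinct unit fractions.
1/10 + 1/105 + 1/15330

Greedy algorithm:
8/73: ceiling(73/8) = 10, use 1/10
7/730: ceiling(730/7) = 105, use 1/105
1/15330: ceiling(15330/1) = 15330, use 1/15330
Result: 8/73 = 1/10 + 1/105 + 1/15330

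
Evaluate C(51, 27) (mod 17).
0

Using Lucas' theorem:
Write n=51 and k=27 in base 17:
n in base 17: [3, 0]
k in base 17: [1, 10]
C(51,27) mod 17 = ∏ C(n_i, k_i) mod 17
Digit binomials (mod 17): C(3,1) = 3; C(0,10) = 0 (k_i > n_i)
Product: 3 × 0 = 0 ≡ 0 (mod 17)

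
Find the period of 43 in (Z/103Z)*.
102

103 is prime, so ord(43) divides φ(103) = 102.
Divisors of 102: 1, 2, 3, 6, 17, 34, 51, 102.
Repeated squaring: 43^1 ≡ 43, 43^2 ≡ 98, 43^4 ≡ 25, 43^8 ≡ 7, 43^16 ≡ 49, 43^32 ≡ 32, 43^64 ≡ 97 (mod 103).
Test 43^d mod 103 for each divisor d in increasing order:
43^1 ≡ 43
43^2 ≡ 98
43^3 = 43^2·43^1 ≡ 94
43^6 = 43^4·43^2 ≡ 81
43^17 = 43^16·43^1 ≡ 47
43^34 = 43^32·43^2 ≡ 46
43^51 = 43^32·43^16·43^2·43^1 ≡ 102
43^102 = 43^64·43^32·43^4·43^2 ≡ 1  ← first divisor giving 1
The order is 102.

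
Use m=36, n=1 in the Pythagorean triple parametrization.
(1295, 72, 1297)

Euclid's formula: a = m² - n², b = 2mn, c = m² + n²
m = 36, n = 1
a = 36² - 1² = 1296 - 1 = 1295
b = 2 × 36 × 1 = 72
c = 36² + 1² = 1296 + 1 = 1297
Verification: 1295² + 72² = 1677025 + 5184 = 1682209 = 1297² ✓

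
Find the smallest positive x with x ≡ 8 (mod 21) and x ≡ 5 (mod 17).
260

Using Chinese Remainder Theorem:
M = 21 × 17 = 357
M1 = 17, M2 = 21
y1 = 17^(-1) mod 21 = 5
y2 = 21^(-1) mod 17 = 13
x = (8×17×5 + 5×21×13) mod 357 = 260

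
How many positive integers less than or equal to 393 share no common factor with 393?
260

393 = 3 × 131
φ(n) = n × ∏(1 - 1/p) for each prime p dividing n
φ(393) = 393 × (1 - 1/3) × (1 - 1/131) = 260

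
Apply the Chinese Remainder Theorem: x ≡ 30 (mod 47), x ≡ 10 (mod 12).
406

Using Chinese Remainder Theorem:
M = 47 × 12 = 564
M1 = 12, M2 = 47
y1 = 12^(-1) mod 47 = 4
y2 = 47^(-1) mod 12 = 11
x = (30×12×4 + 10×47×11) mod 564 = 406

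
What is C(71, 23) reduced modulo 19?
1

Using Lucas' theorem:
Write n=71 and k=23 in base 19:
n in base 19: [3, 14]
k in base 19: [1, 4]
C(71,23) mod 19 = ∏ C(n_i, k_i) mod 19
Digit binomials (mod 19): C(3,1) = 3; C(14,4) = 1001 ≡ 13
Product: 3 × 13 = 39 ≡ 1 (mod 19)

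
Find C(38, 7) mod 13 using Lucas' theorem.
12

Using Lucas' theorem:
Write n=38 and k=7 in base 13:
n in base 13: [2, 12]
k in base 13: [0, 7]
C(38,7) mod 13 = ∏ C(n_i, k_i) mod 13
Digit binomials (mod 13): C(2,0) = 1; C(12,7) = 792 ≡ 12
Product: 1 × 12 = 12 ≡ 12 (mod 13)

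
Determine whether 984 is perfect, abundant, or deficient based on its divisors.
abundant

Proper divisors of 984: sum = 1 + 2 + 3 + 4 + 6 + 8 + 12 + 24 + 41 + 82 + 123 + 164 + 246 + 328 + 492 = 1536
Since 1536 > 984, 984 is abundant.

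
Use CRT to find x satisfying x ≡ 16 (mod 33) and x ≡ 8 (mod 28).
148

Using Chinese Remainder Theorem:
M = 33 × 28 = 924
M1 = 28, M2 = 33
y1 = 28^(-1) mod 33 = 13
y2 = 33^(-1) mod 28 = 17
x = (16×28×13 + 8×33×17) mod 924 = 148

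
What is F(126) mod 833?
34

Matrix identity: Q^n = [[F_(n+1), F_n], [F_n, F_(n-1)]] with Q = [[1,1],[1,0]].
n = 126 = 1111110₂. Square-and-multiply, entries mod 833:
Q^1 = [[1,1],[1,0]]
Q^3 = (Q^1)²·Q = [[3,2],[2,1]]
Q^7 = (Q^3)²·Q = [[21,13],[13,8]]
Q^15 = (Q^7)²·Q = [[154,610],[610,377]]
Q^31 = (Q^15)²·Q = [[14,141],[141,706]]
Q^63 = (Q^31)²·Q = [[812,85],[85,727]]
Q^126 = (Q^63)² = [[169,34],[34,135]]
F_126 mod 833 = Q^126[0][1] = 34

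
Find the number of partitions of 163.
142798995930

p(n) counts ways to write n as a sum of positive integers (order ignored).
Euler's pentagonal recurrence: p(k) = p(k-1) + p(k-2) - p(k-5) - p(k-7) + p(k-12) + p(k-15) - ... (offsets j(3j∓1)/2, signs ++--, p(0)=1, p(<0)=0).
DP table for k = 0..162: p(0)=1, p(1)=1, p(2)=2, p(3)=3, p(4)=5, p(5)=7, p(6)=11, p(7)=15, p(8)=22, p(9)=30, p(10)=42, p(11)=56, p(12)=77, p(13)=101, p(14)=135, p(15)=176, p(16)=231, p(17)=297, p(18)=385, p(19)=490, p(20)=627, p(21)=792, p(22)=1002, p(23)=1255, p(24)=1575, p(25)=1958, p(26)=2436, p(27)=3010, p(28)=3718, p(29)=4565, p(30)=5604, p(31)=6842, p(32)=8349, p(33)=10143, p(34)=12310, p(35)=14883, p(36)=17977, p(37)=21637, p(38)=26015, p(39)=31185, p(40)=37338, p(41)=44583, p(42)=53174, p(43)=63261, p(44)=75175, p(45)=89134, p(46)=105558, p(47)=124754, p(48)=147273, p(49)=173525, p(50)=204226, p(51)=239943, p(52)=281589, p(53)=329931, p(54)=386155, p(55)=451276, p(56)=526823, p(57)=614154, p(58)=715220, p(59)=831820, p(60)=966467, p(61)=1121505, p(62)=1300156, p(63)=1505499, p(64)=1741630, p(65)=2012558, p(66)=2323520, p(67)=2679689, p(68)=3087735, p(69)=3554345, p(70)=4087968, p(71)=4697205, p(72)=5392783, p(73)=6185689, p(74)=7089500, p(75)=8118264, p(76)=9289091, p(77)=10619863, p(78)=12132164, p(79)=13848650, p(80)=15796476, p(81)=18004327, p(82)=20506255, p(83)=23338469, p(84)=26543660, p(85)=30167357, p(86)=34262962, p(87)=38887673, p(88)=44108109, p(89)=49995925, p(90)=56634173, p(91)=64112359, p(92)=72533807, p(93)=82010177, p(94)=92669720, p(95)=104651419, p(96)=118114304, p(97)=133230930, p(98)=150198136, p(99)=169229875, p(100)=190569292, p(101)=214481126, p(102)=241265379, p(103)=271248950, p(104)=304801365, p(105)=342325709, p(106)=384276336, p(107)=431149389, p(108)=483502844, p(109)=541946240, p(110)=607163746, p(111)=679903203, p(112)=761002156, p(113)=851376628, p(114)=952050665, p(115)=1064144451, p(116)=1188908248, p(117)=1327710076, p(118)=1482074143, p(119)=1653668665, p(120)=1844349560, p(121)=2056148051, p(122)=2291320912, p(123)=2552338241, p(124)=2841940500, p(125)=3163127352, p(126)=3519222692, p(127)=3913864295, p(128)=4351078600, p(129)=4835271870, p(130)=5371315400, p(131)=5964539504, p(132)=6620830889, p(133)=7346629512, p(134)=8149040695, p(135)=9035836076, p(136)=10015581680, p(137)=11097645016, p(138)=12292341831, p(139)=13610949895, p(140)=15065878135, p(141)=16670689208, p(142)=18440293320, p(143)=20390982757, p(144)=22540654445, p(145)=24908858009, p(146)=27517052599, p(147)=30388671978, p(148)=33549419497, p(149)=37027355200, p(150)=40853235313, p(151)=45060624582, p(152)=49686288421, p(153)=54770336324, p(154)=60356673280, p(155)=66493182097, p(156)=73232243759, p(157)=80630964769, p(158)=88751778802, p(159)=97662728555, p(160)=107438159466, p(161)=118159068427, p(162)=129913904637.
Final step: p(163) = p(162) + p(161) - p(158) - p(156) + p(151) + p(148) - p(141) - p(137) + p(128) + p(123) - p(112) - p(106) + p(93) + p(86) - p(71) - p(63) + p(46) + p(37) - p(18) - p(8)
= 129913904637 + 118159068427 - 88751778802 - 73232243759 + 45060624582 + 33549419497 - 16670689208 - 11097645016 + 4351078600 + 2552338241 - 761002156 - 384276336 + 82010177 + 34262962 - 4697205 - 1505499 + 105558 + 21637 - 385 - 22
= 142798995930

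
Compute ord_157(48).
78

157 is prime, so ord(48) divides φ(157) = 156.
Divisors of 156: 1, 2, 3, 4, 6, 12, 13, 26, 39, 52, 78, 156.
Repeated squaring: 48^1 ≡ 48, 48^2 ≡ 106, 48^4 ≡ 89, 48^8 ≡ 71, 48^16 ≡ 17, 48^32 ≡ 132, 48^64 ≡ 154, 48^128 ≡ 9 (mod 157).
Test 48^d mod 157 for each divisor d in increasing order:
48^1 ≡ 48
48^2 ≡ 106
48^3 = 48^2·48^1 ≡ 64
48^4 ≡ 89
48^6 = 48^4·48^2 ≡ 14
48^12 = 48^8·48^4 ≡ 39
48^13 = 48^8·48^4·48^1 ≡ 145
48^26 = 48^16·48^8·48^2 ≡ 144
48^39 = 48^32·48^4·48^2·48^1 ≡ 156
48^52 = 48^32·48^16·48^4 ≡ 12
48^78 = 48^64·48^8·48^4·48^2 ≡ 1  ← first divisor giving 1
The order is 78.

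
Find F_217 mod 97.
82

Matrix identity: Q^n = [[F_(n+1), F_n], [F_n, F_(n-1)]] with Q = [[1,1],[1,0]].
n = 217 = 11011001₂. Square-and-multiply, entries mod 97:
Q^1 = [[1,1],[1,0]]
Q^3 = (Q^1)²·Q = [[3,2],[2,1]]
Q^6 = (Q^3)² = [[13,8],[8,5]]
Q^13 = (Q^6)²·Q = [[86,39],[39,47]]
Q^27 = (Q^13)²·Q = [[39,90],[90,46]]
Q^54 = (Q^27)² = [[18,84],[84,31]]
Q^108 = (Q^54)² = [[8,42],[42,63]]
Q^217 = (Q^108)²·Q = [[57,82],[82,72]]
F_217 mod 97 = Q^217[0][1] = 82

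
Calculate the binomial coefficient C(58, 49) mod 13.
0

Using Lucas' theorem:
Write n=58 and k=49 in base 13:
n in base 13: [4, 6]
k in base 13: [3, 10]
C(58,49) mod 13 = ∏ C(n_i, k_i) mod 13
Digit binomials (mod 13): C(4,3) = 4; C(6,10) = 0 (k_i > n_i)
Product: 4 × 0 = 0 ≡ 0 (mod 13)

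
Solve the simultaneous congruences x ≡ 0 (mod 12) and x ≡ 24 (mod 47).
24

Using Chinese Remainder Theorem:
M = 12 × 47 = 564
M1 = 47, M2 = 12
y1 = 47^(-1) mod 12 = 11
y2 = 12^(-1) mod 47 = 4
x = (0×47×11 + 24×12×4) mod 564 = 24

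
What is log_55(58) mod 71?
6

Baby-step giant-step with step n = ⌈√71⌉ = 9.
Baby steps 55^j mod 71 (j:value) for j=0..8: 0:1, 1:55, 2:43, 3:22, 4:3, 5:23, 6:58, 7:66, 8:9.
h = 58 is already in the table at j=6, so x = 6.
Check: 55^6 ≡ 58 (mod 71).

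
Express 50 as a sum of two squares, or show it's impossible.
1² + 7² (a=1, b=7)

Factorization: 50 = 2 × 5^2
By Fermat: n is sum of two squares iff every prime p ≡ 3 (mod 4) appears to even power.
All primes ≡ 3 (mod 4) appear to even power.
Search a = 0, 1, 2, … for 50 - a² a perfect square: first hit at a = 1: 50 - 1 = 49 = 7².
50 = 1² + 7² = 1 + 49 ✓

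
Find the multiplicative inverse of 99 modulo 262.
45

gcd(99, 262) = 1, so the inverse exists.
Extended Euclidean algorithm on (262, 99):
262 = 2 × 99 + 64  ⟹  64 = (1)·262 + (-2)·99
99 = 1 × 64 + 35  ⟹  35 = (-1)·262 + (3)·99
64 = 1 × 35 + 29  ⟹  29 = (2)·262 + (-5)·99
35 = 1 × 29 + 6  ⟹  6 = (-3)·262 + (8)·99
29 = 4 × 6 + 5  ⟹  5 = (14)·262 + (-37)·99
6 = 1 × 5 + 1  ⟹  1 = (-17)·262 + (45)·99
So (45)·99 ≡ 1 (mod 262), i.e. 99^(-1) ≡ 45 (mod 262).
Check: 99 × 45 = 4455 ≡ 1 (mod 262)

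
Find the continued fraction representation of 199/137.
[1; 2, 4, 1, 3, 3]

Euclidean algorithm steps:
199 = 1 × 137 + 62
137 = 2 × 62 + 13
62 = 4 × 13 + 10
13 = 1 × 10 + 3
10 = 3 × 3 + 1
3 = 3 × 1 + 0
Continued fraction: [1; 2, 4, 1, 3, 3]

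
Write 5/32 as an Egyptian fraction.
1/7 + 1/75 + 1/16800

Greedy algorithm:
5/32: ceiling(32/5) = 7, use 1/7
3/224: ceiling(224/3) = 75, use 1/75
1/16800: ceiling(16800/1) = 16800, use 1/16800
Result: 5/32 = 1/7 + 1/75 + 1/16800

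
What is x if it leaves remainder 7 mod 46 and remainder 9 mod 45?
99

Using Chinese Remainder Theorem:
M = 46 × 45 = 2070
M1 = 45, M2 = 46
y1 = 45^(-1) mod 46 = 45
y2 = 46^(-1) mod 45 = 1
x = (7×45×45 + 9×46×1) mod 2070 = 99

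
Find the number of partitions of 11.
56

p(n) counts ways to write n as a sum of positive integers (order ignored).
Euler's pentagonal recurrence: p(k) = p(k-1) + p(k-2) - p(k-5) - p(k-7) + p(k-12) + p(k-15) - ... (offsets j(3j∓1)/2, signs ++--, p(0)=1, p(<0)=0).
DP table for k = 0..10: p(0)=1, p(1)=1, p(2)=2, p(3)=3, p(4)=5, p(5)=7, p(6)=11, p(7)=15, p(8)=22, p(9)=30, p(10)=42.
Final step: p(11) = p(10) + p(9) - p(6) - p(4)
= 42 + 30 - 11 - 5
= 56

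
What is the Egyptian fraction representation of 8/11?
1/2 + 1/5 + 1/37 + 1/4070

Greedy algorithm:
8/11: ceiling(11/8) = 2, use 1/2
5/22: ceiling(22/5) = 5, use 1/5
3/110: ceiling(110/3) = 37, use 1/37
1/4070: ceiling(4070/1) = 4070, use 1/4070
Result: 8/11 = 1/2 + 1/5 + 1/37 + 1/4070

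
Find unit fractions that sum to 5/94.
1/19 + 1/1786

Greedy algorithm:
5/94: ceiling(94/5) = 19, use 1/19
1/1786: ceiling(1786/1) = 1786, use 1/1786
Result: 5/94 = 1/19 + 1/1786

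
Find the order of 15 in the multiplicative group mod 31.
10

31 is prime, so ord(15) divides φ(31) = 30.
Divisors of 30: 1, 2, 3, 5, 6, 10, 15, 30.
Repeated squaring: 15^1 ≡ 15, 15^2 ≡ 8, 15^4 ≡ 2, 15^8 ≡ 4, 15^16 ≡ 16 (mod 31).
Test 15^d mod 31 for each divisor d in increasing order:
15^1 ≡ 15
15^2 ≡ 8
15^3 = 15^2·15^1 ≡ 27
15^5 = 15^4·15^1 ≡ 30
15^6 = 15^4·15^2 ≡ 16
15^10 = 15^8·15^2 ≡ 1  ← first divisor giving 1
The order is 10.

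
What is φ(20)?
8

20 = 2^2 × 5
φ(n) = n × ∏(1 - 1/p) for each prime p dividing n
φ(20) = 20 × (1 - 1/2) × (1 - 1/5) = 8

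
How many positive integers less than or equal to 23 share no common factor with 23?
22

23 = 23
φ(n) = n × ∏(1 - 1/p) for each prime p dividing n
φ(23) = 23 × (1 - 1/23) = 22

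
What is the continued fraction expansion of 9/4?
[2; 4]

Euclidean algorithm steps:
9 = 2 × 4 + 1
4 = 4 × 1 + 0
Continued fraction: [2; 4]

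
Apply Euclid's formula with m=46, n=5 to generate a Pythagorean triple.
(2091, 460, 2141)

Euclid's formula: a = m² - n², b = 2mn, c = m² + n²
m = 46, n = 5
a = 46² - 5² = 2116 - 25 = 2091
b = 2 × 46 × 5 = 460
c = 46² + 5² = 2116 + 25 = 2141
Verification: 2091² + 460² = 4372281 + 211600 = 4583881 = 2141² ✓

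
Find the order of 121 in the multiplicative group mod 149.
74

149 is prime, so ord(121) divides φ(149) = 148.
Divisors of 148: 1, 2, 4, 37, 74, 148.
Repeated squaring: 121^1 ≡ 121, 121^2 ≡ 39, 121^4 ≡ 31, 121^8 ≡ 67, 121^16 ≡ 19, 121^32 ≡ 63, 121^64 ≡ 95, 121^128 ≡ 85 (mod 149).
Test 121^d mod 149 for each divisor d in increasing order:
121^1 ≡ 121
121^2 ≡ 39
121^4 ≡ 31
121^37 = 121^32·121^4·121^1 ≡ 148
121^74 = 121^64·121^8·121^2 ≡ 1  ← first divisor giving 1
The order is 74.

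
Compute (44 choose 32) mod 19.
0

Using Lucas' theorem:
Write n=44 and k=32 in base 19:
n in base 19: [2, 6]
k in base 19: [1, 13]
C(44,32) mod 19 = ∏ C(n_i, k_i) mod 19
Digit binomials (mod 19): C(2,1) = 2; C(6,13) = 0 (k_i > n_i)
Product: 2 × 0 = 0 ≡ 0 (mod 19)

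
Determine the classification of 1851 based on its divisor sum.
deficient

Proper divisors of 1851: sum = 1 + 3 + 617 = 621
Since 621 < 1851, 1851 is deficient.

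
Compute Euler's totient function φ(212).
104

212 = 2^2 × 53
φ(n) = n × ∏(1 - 1/p) for each prime p dividing n
φ(212) = 212 × (1 - 1/2) × (1 - 1/53) = 104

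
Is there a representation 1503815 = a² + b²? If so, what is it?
Not possible

Factorization: 1503815 = 5 × 67^3
By Fermat: n is sum of two squares iff every prime p ≡ 3 (mod 4) appears to even power.
Prime(s) ≡ 3 (mod 4) with odd exponent: [(67, 3)]
Therefore 1503815 cannot be expressed as a² + b².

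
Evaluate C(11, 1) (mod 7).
4

Using Lucas' theorem:
Write n=11 and k=1 in base 7:
n in base 7: [1, 4]
k in base 7: [0, 1]
C(11,1) mod 7 = ∏ C(n_i, k_i) mod 7
Digit binomials (mod 7): C(1,0) = 1; C(4,1) = 4
Product: 1 × 4 = 4 ≡ 4 (mod 7)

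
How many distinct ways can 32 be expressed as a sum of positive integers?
8349

p(n) counts ways to write n as a sum of positive integers (order ignored).
Euler's pentagonal recurrence: p(k) = p(k-1) + p(k-2) - p(k-5) - p(k-7) + p(k-12) + p(k-15) - ... (offsets j(3j∓1)/2, signs ++--, p(0)=1, p(<0)=0).
DP table for k = 0..31: p(0)=1, p(1)=1, p(2)=2, p(3)=3, p(4)=5, p(5)=7, p(6)=11, p(7)=15, p(8)=22, p(9)=30, p(10)=42, p(11)=56, p(12)=77, p(13)=101, p(14)=135, p(15)=176, p(16)=231, p(17)=297, p(18)=385, p(19)=490, p(20)=627, p(21)=792, p(22)=1002, p(23)=1255, p(24)=1575, p(25)=1958, p(26)=2436, p(27)=3010, p(28)=3718, p(29)=4565, p(30)=5604, p(31)=6842.
Final step: p(32) = p(31) + p(30) - p(27) - p(25) + p(20) + p(17) - p(10) - p(6)
= 6842 + 5604 - 3010 - 1958 + 627 + 297 - 42 - 11
= 8349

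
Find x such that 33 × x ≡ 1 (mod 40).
17

gcd(33, 40) = 1, so the inverse exists.
Extended Euclidean algorithm on (40, 33):
40 = 1 × 33 + 7  ⟹  7 = (1)·40 + (-1)·33
33 = 4 × 7 + 5  ⟹  5 = (-4)·40 + (5)·33
7 = 1 × 5 + 2  ⟹  2 = (5)·40 + (-6)·33
5 = 2 × 2 + 1  ⟹  1 = (-14)·40 + (17)·33
So (17)·33 ≡ 1 (mod 40), i.e. 33^(-1) ≡ 17 (mod 40).
Check: 33 × 17 = 561 ≡ 1 (mod 40)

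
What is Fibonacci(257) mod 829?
36

Matrix identity: Q^n = [[F_(n+1), F_n], [F_n, F_(n-1)]] with Q = [[1,1],[1,0]].
n = 257 = 100000001₂. Square-and-multiply, entries mod 829:
Q^1 = [[1,1],[1,0]]
Q^2 = (Q^1)² = [[2,1],[1,1]]
Q^4 = (Q^2)² = [[5,3],[3,2]]
Q^8 = (Q^4)² = [[34,21],[21,13]]
Q^16 = (Q^8)² = [[768,158],[158,610]]
Q^32 = (Q^16)² = [[499,526],[526,802]]
Q^64 = (Q^32)² = [[91,401],[401,519]]
Q^128 = (Q^64)² = [[795,55],[55,740]]
Q^257 = (Q^128)²·Q = [[732,36],[36,696]]
F_257 mod 829 = Q^257[0][1] = 36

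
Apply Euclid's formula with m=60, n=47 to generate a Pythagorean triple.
(1391, 5640, 5809)

Euclid's formula: a = m² - n², b = 2mn, c = m² + n²
m = 60, n = 47
a = 60² - 47² = 3600 - 2209 = 1391
b = 2 × 60 × 47 = 5640
c = 60² + 47² = 3600 + 2209 = 5809
Verification: 1391² + 5640² = 1934881 + 31809600 = 33744481 = 5809² ✓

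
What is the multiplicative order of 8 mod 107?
106

107 is prime, so ord(8) divides φ(107) = 106.
Divisors of 106: 1, 2, 53, 106.
Repeated squaring: 8^1 ≡ 8, 8^2 ≡ 64, 8^4 ≡ 30, 8^8 ≡ 44, 8^16 ≡ 10, 8^32 ≡ 100, 8^64 ≡ 49 (mod 107).
Test 8^d mod 107 for each divisor d in increasing order:
8^1 ≡ 8
8^2 ≡ 64
8^53 = 8^32·8^16·8^4·8^1 ≡ 106
8^106 = 8^64·8^32·8^8·8^2 ≡ 1  ← first divisor giving 1
The order is 106.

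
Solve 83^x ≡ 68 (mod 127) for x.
112

Baby-step giant-step with step n = ⌈√127⌉ = 12.
Baby steps 83^j mod 127 (j:value) for j=0..11: 0:1, 1:83, 2:31, 3:33, 4:72, 5:7, 6:73, 7:90, 8:104, 9:123, 10:49, 11:3.
Giant-step multiplier: 83^(-12) ≡ 83^(126-12) = 83^114 ≡ 76 (mod 127).
Giant steps γ_i = 68·76^i mod 127: γ_0=68, γ_1=88, γ_2=84, γ_3=34, γ_4=44, γ_5=42, γ_6=17, γ_7=22, γ_8=21, γ_9=72 (in table at j=4).
x = i·n + j = 9·12 + 4 = 112.
Check: 83^112 ≡ 68 (mod 127).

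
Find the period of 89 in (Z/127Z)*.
42

127 is prime, so ord(89) divides φ(127) = 126.
Divisors of 126: 1, 2, 3, 6, 7, 9, 14, 18, 21, 42, 63, 126.
Repeated squaring: 89^1 ≡ 89, 89^2 ≡ 47, 89^4 ≡ 50, 89^8 ≡ 87, 89^16 ≡ 76, 89^32 ≡ 61, 89^64 ≡ 38 (mod 127).
Test 89^d mod 127 for each divisor d in increasing order:
89^1 ≡ 89
89^2 ≡ 47
89^3 = 89^2·89^1 ≡ 119
89^6 = 89^4·89^2 ≡ 64
89^7 = 89^4·89^2·89^1 ≡ 108
89^9 = 89^8·89^1 ≡ 123
89^14 = 89^8·89^4·89^2 ≡ 107
89^18 = 89^16·89^2 ≡ 16
89^21 = 89^16·89^4·89^1 ≡ 126
89^42 = 89^32·89^8·89^2 ≡ 1  ← first divisor giving 1
The order is 42.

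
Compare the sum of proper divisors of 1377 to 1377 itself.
deficient

Proper divisors of 1377: sum = 1 + 3 + 9 + 17 + 27 + 51 + 81 + 153 + 459 = 801
Since 801 < 1377, 1377 is deficient.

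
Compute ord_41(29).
40

41 is prime, so ord(29) divides φ(41) = 40.
Divisors of 40: 1, 2, 4, 5, 8, 10, 20, 40.
Repeated squaring: 29^1 ≡ 29, 29^2 ≡ 21, 29^4 ≡ 31, 29^8 ≡ 18, 29^16 ≡ 37, 29^32 ≡ 16 (mod 41).
Test 29^d mod 41 for each divisor d in increasing order:
29^1 ≡ 29
29^2 ≡ 21
29^4 ≡ 31
29^5 = 29^4·29^1 ≡ 38
29^8 ≡ 18
29^10 = 29^8·29^2 ≡ 9
29^20 = 29^16·29^4 ≡ 40
29^40 = 29^32·29^8 ≡ 1  ← first divisor giving 1
The order is 40.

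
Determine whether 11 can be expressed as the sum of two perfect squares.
Not possible

Factorization: 11 = 11
By Fermat: n is sum of two squares iff every prime p ≡ 3 (mod 4) appears to even power.
Prime(s) ≡ 3 (mod 4) with odd exponent: [(11, 1)]
Therefore 11 cannot be expressed as a² + b².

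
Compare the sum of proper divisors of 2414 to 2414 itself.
deficient

Proper divisors of 2414: sum = 1 + 2 + 17 + 34 + 71 + 142 + 1207 = 1474
Since 1474 < 2414, 2414 is deficient.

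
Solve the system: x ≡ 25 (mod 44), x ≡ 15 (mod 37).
1125

Using Chinese Remainder Theorem:
M = 44 × 37 = 1628
M1 = 37, M2 = 44
y1 = 37^(-1) mod 44 = 25
y2 = 44^(-1) mod 37 = 16
x = (25×37×25 + 15×44×16) mod 1628 = 1125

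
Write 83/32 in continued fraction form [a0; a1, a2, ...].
[2; 1, 1, 2, 6]

Euclidean algorithm steps:
83 = 2 × 32 + 19
32 = 1 × 19 + 13
19 = 1 × 13 + 6
13 = 2 × 6 + 1
6 = 6 × 1 + 0
Continued fraction: [2; 1, 1, 2, 6]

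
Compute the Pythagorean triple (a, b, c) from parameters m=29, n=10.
(741, 580, 941)

Euclid's formula: a = m² - n², b = 2mn, c = m² + n²
m = 29, n = 10
a = 29² - 10² = 841 - 100 = 741
b = 2 × 29 × 10 = 580
c = 29² + 10² = 841 + 100 = 941
Verification: 741² + 580² = 549081 + 336400 = 885481 = 941² ✓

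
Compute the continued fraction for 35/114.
[0; 3, 3, 1, 8]

Euclidean algorithm steps:
35 = 0 × 114 + 35
114 = 3 × 35 + 9
35 = 3 × 9 + 8
9 = 1 × 8 + 1
8 = 8 × 1 + 0
Continued fraction: [0; 3, 3, 1, 8]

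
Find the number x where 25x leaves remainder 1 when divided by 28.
9

gcd(25, 28) = 1, so the inverse exists.
Extended Euclidean algorithm on (28, 25):
28 = 1 × 25 + 3  ⟹  3 = (1)·28 + (-1)·25
25 = 8 × 3 + 1  ⟹  1 = (-8)·28 + (9)·25
So (9)·25 ≡ 1 (mod 28), i.e. 25^(-1) ≡ 9 (mod 28).
Check: 25 × 9 = 225 ≡ 1 (mod 28)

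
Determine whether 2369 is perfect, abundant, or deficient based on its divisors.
deficient

Proper divisors of 2369: sum = 1 + 23 + 103 = 127
Since 127 < 2369, 2369 is deficient.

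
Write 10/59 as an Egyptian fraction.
1/6 + 1/354

Greedy algorithm:
10/59: ceiling(59/10) = 6, use 1/6
1/354: ceiling(354/1) = 354, use 1/354
Result: 10/59 = 1/6 + 1/354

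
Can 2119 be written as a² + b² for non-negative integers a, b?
Not possible

Factorization: 2119 = 13 × 163
By Fermat: n is sum of two squares iff every prime p ≡ 3 (mod 4) appears to even power.
Prime(s) ≡ 3 (mod 4) with odd exponent: [(163, 1)]
Therefore 2119 cannot be expressed as a² + b².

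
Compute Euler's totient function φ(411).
272

411 = 3 × 137
φ(n) = n × ∏(1 - 1/p) for each prime p dividing n
φ(411) = 411 × (1 - 1/3) × (1 - 1/137) = 272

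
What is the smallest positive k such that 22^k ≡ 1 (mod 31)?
30

31 is prime, so ord(22) divides φ(31) = 30.
Divisors of 30: 1, 2, 3, 5, 6, 10, 15, 30.
Repeated squaring: 22^1 ≡ 22, 22^2 ≡ 19, 22^4 ≡ 20, 22^8 ≡ 28, 22^16 ≡ 9 (mod 31).
Test 22^d mod 31 for each divisor d in increasing order:
22^1 ≡ 22
22^2 ≡ 19
22^3 = 22^2·22^1 ≡ 15
22^5 = 22^4·22^1 ≡ 6
22^6 = 22^4·22^2 ≡ 8
22^10 = 22^8·22^2 ≡ 5
22^15 = 22^8·22^4·22^2·22^1 ≡ 30
22^30 = 22^16·22^8·22^4·22^2 ≡ 1  ← first divisor giving 1
The order is 30.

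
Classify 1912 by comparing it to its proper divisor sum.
deficient

Proper divisors of 1912: sum = 1 + 2 + 4 + 8 + 239 + 478 + 956 = 1688
Since 1688 < 1912, 1912 is deficient.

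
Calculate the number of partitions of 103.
271248950

p(n) counts ways to write n as a sum of positive integers (order ignored).
Euler's pentagonal recurrence: p(k) = p(k-1) + p(k-2) - p(k-5) - p(k-7) + p(k-12) + p(k-15) - ... (offsets j(3j∓1)/2, signs ++--, p(0)=1, p(<0)=0).
DP table for k = 0..102: p(0)=1, p(1)=1, p(2)=2, p(3)=3, p(4)=5, p(5)=7, p(6)=11, p(7)=15, p(8)=22, p(9)=30, p(10)=42, p(11)=56, p(12)=77, p(13)=101, p(14)=135, p(15)=176, p(16)=231, p(17)=297, p(18)=385, p(19)=490, p(20)=627, p(21)=792, p(22)=1002, p(23)=1255, p(24)=1575, p(25)=1958, p(26)=2436, p(27)=3010, p(28)=3718, p(29)=4565, p(30)=5604, p(31)=6842, p(32)=8349, p(33)=10143, p(34)=12310, p(35)=14883, p(36)=17977, p(37)=21637, p(38)=26015, p(39)=31185, p(40)=37338, p(41)=44583, p(42)=53174, p(43)=63261, p(44)=75175, p(45)=89134, p(46)=105558, p(47)=124754, p(48)=147273, p(49)=173525, p(50)=204226, p(51)=239943, p(52)=281589, p(53)=329931, p(54)=386155, p(55)=451276, p(56)=526823, p(57)=614154, p(58)=715220, p(59)=831820, p(60)=966467, p(61)=1121505, p(62)=1300156, p(63)=1505499, p(64)=1741630, p(65)=2012558, p(66)=2323520, p(67)=2679689, p(68)=3087735, p(69)=3554345, p(70)=4087968, p(71)=4697205, p(72)=5392783, p(73)=6185689, p(74)=7089500, p(75)=8118264, p(76)=9289091, p(77)=10619863, p(78)=12132164, p(79)=13848650, p(80)=15796476, p(81)=18004327, p(82)=20506255, p(83)=23338469, p(84)=26543660, p(85)=30167357, p(86)=34262962, p(87)=38887673, p(88)=44108109, p(89)=49995925, p(90)=56634173, p(91)=64112359, p(92)=72533807, p(93)=82010177, p(94)=92669720, p(95)=104651419, p(96)=118114304, p(97)=133230930, p(98)=150198136, p(99)=169229875, p(100)=190569292, p(101)=214481126, p(102)=241265379.
Final step: p(103) = p(102) + p(101) - p(98) - p(96) + p(91) + p(88) - p(81) - p(77) + p(68) + p(63) - p(52) - p(46) + p(33) + p(26) - p(11) - p(3)
= 241265379 + 214481126 - 150198136 - 118114304 + 64112359 + 44108109 - 18004327 - 10619863 + 3087735 + 1505499 - 281589 - 105558 + 10143 + 2436 - 56 - 3
= 271248950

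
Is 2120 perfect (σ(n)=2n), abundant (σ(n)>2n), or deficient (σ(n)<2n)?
abundant

Proper divisors of 2120: sum = 1 + 2 + 4 + 5 + 8 + 10 + 20 + 40 + 53 + 106 + 212 + 265 + 424 + 530 + 1060 = 2740
Since 2740 > 2120, 2120 is abundant.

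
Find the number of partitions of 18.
385

p(n) counts ways to write n as a sum of positive integers (order ignored).
Euler's pentagonal recurrence: p(k) = p(k-1) + p(k-2) - p(k-5) - p(k-7) + p(k-12) + p(k-15) - ... (offsets j(3j∓1)/2, signs ++--, p(0)=1, p(<0)=0).
DP table for k = 0..17: p(0)=1, p(1)=1, p(2)=2, p(3)=3, p(4)=5, p(5)=7, p(6)=11, p(7)=15, p(8)=22, p(9)=30, p(10)=42, p(11)=56, p(12)=77, p(13)=101, p(14)=135, p(15)=176, p(16)=231, p(17)=297.
Final step: p(18) = p(17) + p(16) - p(13) - p(11) + p(6) + p(3)
= 297 + 231 - 101 - 56 + 11 + 3
= 385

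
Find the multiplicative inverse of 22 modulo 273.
211

gcd(22, 273) = 1, so the inverse exists.
Extended Euclidean algorithm on (273, 22):
273 = 12 × 22 + 9  ⟹  9 = (1)·273 + (-12)·22
22 = 2 × 9 + 4  ⟹  4 = (-2)·273 + (25)·22
9 = 2 × 4 + 1  ⟹  1 = (5)·273 + (-62)·22
So (-62)·22 ≡ 1 (mod 273), i.e. 22^(-1) ≡ -62 ≡ 211 (mod 273).
Check: 22 × 211 = 4642 ≡ 1 (mod 273)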